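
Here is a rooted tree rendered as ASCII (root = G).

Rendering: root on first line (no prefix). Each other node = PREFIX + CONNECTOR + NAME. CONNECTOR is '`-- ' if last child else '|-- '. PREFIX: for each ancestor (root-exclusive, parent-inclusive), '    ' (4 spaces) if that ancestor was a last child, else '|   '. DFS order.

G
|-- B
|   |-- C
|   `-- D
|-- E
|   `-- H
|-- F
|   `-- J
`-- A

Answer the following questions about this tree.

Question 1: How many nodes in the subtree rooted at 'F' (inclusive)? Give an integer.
Subtree rooted at F contains: F, J
Count = 2

Answer: 2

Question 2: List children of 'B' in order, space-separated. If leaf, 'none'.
Answer: C D

Derivation:
Node B's children (from adjacency): C, D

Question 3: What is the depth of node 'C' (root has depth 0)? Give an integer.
Answer: 2

Derivation:
Path from root to C: G -> B -> C
Depth = number of edges = 2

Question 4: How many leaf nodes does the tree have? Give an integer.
Answer: 5

Derivation:
Leaves (nodes with no children): A, C, D, H, J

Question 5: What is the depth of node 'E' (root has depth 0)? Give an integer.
Path from root to E: G -> E
Depth = number of edges = 1

Answer: 1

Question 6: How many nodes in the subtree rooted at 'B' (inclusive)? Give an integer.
Subtree rooted at B contains: B, C, D
Count = 3

Answer: 3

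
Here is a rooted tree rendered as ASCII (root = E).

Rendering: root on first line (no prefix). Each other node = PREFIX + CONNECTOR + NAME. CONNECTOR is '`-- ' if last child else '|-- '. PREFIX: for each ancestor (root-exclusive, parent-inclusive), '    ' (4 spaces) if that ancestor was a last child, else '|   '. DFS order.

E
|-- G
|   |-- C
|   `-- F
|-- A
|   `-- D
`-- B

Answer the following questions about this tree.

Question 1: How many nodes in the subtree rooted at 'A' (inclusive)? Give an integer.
Subtree rooted at A contains: A, D
Count = 2

Answer: 2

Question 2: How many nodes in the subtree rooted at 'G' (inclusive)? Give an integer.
Subtree rooted at G contains: C, F, G
Count = 3

Answer: 3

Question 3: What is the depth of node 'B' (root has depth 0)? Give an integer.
Answer: 1

Derivation:
Path from root to B: E -> B
Depth = number of edges = 1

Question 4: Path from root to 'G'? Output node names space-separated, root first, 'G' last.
Answer: E G

Derivation:
Walk down from root: E -> G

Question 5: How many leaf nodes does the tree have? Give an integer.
Answer: 4

Derivation:
Leaves (nodes with no children): B, C, D, F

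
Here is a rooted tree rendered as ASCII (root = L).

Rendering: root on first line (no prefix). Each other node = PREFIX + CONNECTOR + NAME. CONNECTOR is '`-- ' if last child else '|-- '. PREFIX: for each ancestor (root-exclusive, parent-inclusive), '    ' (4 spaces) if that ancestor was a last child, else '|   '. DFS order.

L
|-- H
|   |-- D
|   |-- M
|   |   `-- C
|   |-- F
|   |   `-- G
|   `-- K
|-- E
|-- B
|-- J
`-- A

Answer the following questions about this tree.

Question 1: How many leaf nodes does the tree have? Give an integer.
Answer: 8

Derivation:
Leaves (nodes with no children): A, B, C, D, E, G, J, K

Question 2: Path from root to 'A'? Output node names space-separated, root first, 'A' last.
Walk down from root: L -> A

Answer: L A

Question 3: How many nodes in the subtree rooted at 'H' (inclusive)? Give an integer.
Answer: 7

Derivation:
Subtree rooted at H contains: C, D, F, G, H, K, M
Count = 7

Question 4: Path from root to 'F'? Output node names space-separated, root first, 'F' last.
Answer: L H F

Derivation:
Walk down from root: L -> H -> F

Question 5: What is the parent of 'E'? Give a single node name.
Scan adjacency: E appears as child of L

Answer: L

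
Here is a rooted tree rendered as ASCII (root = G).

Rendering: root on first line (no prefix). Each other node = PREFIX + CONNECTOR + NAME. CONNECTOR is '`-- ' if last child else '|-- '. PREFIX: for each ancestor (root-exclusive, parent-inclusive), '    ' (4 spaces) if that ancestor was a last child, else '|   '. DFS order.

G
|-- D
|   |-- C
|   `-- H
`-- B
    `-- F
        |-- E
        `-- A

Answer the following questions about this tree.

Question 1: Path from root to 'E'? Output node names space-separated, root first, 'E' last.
Walk down from root: G -> B -> F -> E

Answer: G B F E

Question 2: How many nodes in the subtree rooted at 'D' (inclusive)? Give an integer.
Answer: 3

Derivation:
Subtree rooted at D contains: C, D, H
Count = 3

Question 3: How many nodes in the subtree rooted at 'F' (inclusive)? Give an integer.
Subtree rooted at F contains: A, E, F
Count = 3

Answer: 3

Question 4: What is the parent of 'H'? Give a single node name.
Scan adjacency: H appears as child of D

Answer: D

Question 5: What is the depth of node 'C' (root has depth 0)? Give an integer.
Answer: 2

Derivation:
Path from root to C: G -> D -> C
Depth = number of edges = 2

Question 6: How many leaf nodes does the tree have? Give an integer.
Answer: 4

Derivation:
Leaves (nodes with no children): A, C, E, H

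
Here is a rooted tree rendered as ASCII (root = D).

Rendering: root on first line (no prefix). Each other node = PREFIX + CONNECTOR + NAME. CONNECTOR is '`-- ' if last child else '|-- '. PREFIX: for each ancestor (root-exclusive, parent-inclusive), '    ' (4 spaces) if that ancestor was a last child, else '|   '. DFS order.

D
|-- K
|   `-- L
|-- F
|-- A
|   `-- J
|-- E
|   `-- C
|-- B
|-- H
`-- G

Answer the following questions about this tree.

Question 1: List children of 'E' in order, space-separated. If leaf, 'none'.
Answer: C

Derivation:
Node E's children (from adjacency): C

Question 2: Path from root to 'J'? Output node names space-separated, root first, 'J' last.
Walk down from root: D -> A -> J

Answer: D A J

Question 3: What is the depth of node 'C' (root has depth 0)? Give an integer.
Path from root to C: D -> E -> C
Depth = number of edges = 2

Answer: 2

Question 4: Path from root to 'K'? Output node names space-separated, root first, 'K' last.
Answer: D K

Derivation:
Walk down from root: D -> K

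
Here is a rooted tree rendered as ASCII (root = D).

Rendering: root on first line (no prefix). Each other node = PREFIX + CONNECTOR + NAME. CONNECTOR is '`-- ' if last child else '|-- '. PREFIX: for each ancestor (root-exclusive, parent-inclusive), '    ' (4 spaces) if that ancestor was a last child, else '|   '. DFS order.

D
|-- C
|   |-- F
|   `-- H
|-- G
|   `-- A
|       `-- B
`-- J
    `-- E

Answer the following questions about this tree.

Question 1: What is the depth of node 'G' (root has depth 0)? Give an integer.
Path from root to G: D -> G
Depth = number of edges = 1

Answer: 1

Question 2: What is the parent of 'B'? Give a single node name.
Answer: A

Derivation:
Scan adjacency: B appears as child of A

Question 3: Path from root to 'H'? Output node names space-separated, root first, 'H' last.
Answer: D C H

Derivation:
Walk down from root: D -> C -> H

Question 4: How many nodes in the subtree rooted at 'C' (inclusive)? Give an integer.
Answer: 3

Derivation:
Subtree rooted at C contains: C, F, H
Count = 3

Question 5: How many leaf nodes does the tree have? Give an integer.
Leaves (nodes with no children): B, E, F, H

Answer: 4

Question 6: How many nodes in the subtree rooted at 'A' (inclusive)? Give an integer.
Subtree rooted at A contains: A, B
Count = 2

Answer: 2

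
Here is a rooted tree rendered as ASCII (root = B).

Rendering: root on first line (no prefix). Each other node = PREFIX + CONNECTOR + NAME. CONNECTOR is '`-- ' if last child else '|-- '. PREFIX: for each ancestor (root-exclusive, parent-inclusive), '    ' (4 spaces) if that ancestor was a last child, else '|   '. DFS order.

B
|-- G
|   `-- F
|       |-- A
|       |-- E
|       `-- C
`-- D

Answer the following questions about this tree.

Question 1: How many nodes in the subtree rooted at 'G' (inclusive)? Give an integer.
Answer: 5

Derivation:
Subtree rooted at G contains: A, C, E, F, G
Count = 5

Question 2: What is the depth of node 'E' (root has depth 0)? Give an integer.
Answer: 3

Derivation:
Path from root to E: B -> G -> F -> E
Depth = number of edges = 3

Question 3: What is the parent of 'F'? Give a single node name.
Scan adjacency: F appears as child of G

Answer: G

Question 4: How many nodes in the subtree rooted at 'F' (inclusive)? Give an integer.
Answer: 4

Derivation:
Subtree rooted at F contains: A, C, E, F
Count = 4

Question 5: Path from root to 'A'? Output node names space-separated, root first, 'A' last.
Walk down from root: B -> G -> F -> A

Answer: B G F A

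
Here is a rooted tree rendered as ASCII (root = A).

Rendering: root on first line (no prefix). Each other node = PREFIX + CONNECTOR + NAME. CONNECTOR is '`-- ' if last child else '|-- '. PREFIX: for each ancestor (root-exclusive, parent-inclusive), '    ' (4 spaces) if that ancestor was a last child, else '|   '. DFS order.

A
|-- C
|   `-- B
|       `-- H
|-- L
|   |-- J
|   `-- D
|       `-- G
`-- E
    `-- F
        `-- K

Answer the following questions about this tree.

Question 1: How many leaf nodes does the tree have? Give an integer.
Leaves (nodes with no children): G, H, J, K

Answer: 4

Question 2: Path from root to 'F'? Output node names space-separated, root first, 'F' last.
Walk down from root: A -> E -> F

Answer: A E F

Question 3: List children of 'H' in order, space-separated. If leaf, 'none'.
Answer: none

Derivation:
Node H's children (from adjacency): (leaf)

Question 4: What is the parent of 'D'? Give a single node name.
Scan adjacency: D appears as child of L

Answer: L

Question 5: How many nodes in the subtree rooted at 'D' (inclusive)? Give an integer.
Answer: 2

Derivation:
Subtree rooted at D contains: D, G
Count = 2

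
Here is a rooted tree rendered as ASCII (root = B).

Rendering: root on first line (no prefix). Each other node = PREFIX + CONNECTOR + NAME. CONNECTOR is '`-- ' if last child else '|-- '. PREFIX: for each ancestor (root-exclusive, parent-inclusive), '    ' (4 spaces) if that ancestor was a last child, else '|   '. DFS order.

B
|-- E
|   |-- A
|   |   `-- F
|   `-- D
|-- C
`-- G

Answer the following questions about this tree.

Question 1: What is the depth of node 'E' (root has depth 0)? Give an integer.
Path from root to E: B -> E
Depth = number of edges = 1

Answer: 1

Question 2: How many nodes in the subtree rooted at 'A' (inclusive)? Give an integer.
Answer: 2

Derivation:
Subtree rooted at A contains: A, F
Count = 2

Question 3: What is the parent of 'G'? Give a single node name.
Answer: B

Derivation:
Scan adjacency: G appears as child of B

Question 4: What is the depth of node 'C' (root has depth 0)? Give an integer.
Path from root to C: B -> C
Depth = number of edges = 1

Answer: 1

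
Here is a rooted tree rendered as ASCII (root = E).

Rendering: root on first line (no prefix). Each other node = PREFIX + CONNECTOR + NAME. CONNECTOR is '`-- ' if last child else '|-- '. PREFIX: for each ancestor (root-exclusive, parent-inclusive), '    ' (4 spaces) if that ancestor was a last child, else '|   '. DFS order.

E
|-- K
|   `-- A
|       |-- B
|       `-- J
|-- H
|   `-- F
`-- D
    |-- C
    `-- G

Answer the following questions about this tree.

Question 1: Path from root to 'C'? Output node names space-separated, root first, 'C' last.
Walk down from root: E -> D -> C

Answer: E D C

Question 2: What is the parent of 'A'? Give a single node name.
Answer: K

Derivation:
Scan adjacency: A appears as child of K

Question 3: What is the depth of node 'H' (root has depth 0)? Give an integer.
Path from root to H: E -> H
Depth = number of edges = 1

Answer: 1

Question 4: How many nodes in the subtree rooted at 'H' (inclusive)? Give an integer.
Answer: 2

Derivation:
Subtree rooted at H contains: F, H
Count = 2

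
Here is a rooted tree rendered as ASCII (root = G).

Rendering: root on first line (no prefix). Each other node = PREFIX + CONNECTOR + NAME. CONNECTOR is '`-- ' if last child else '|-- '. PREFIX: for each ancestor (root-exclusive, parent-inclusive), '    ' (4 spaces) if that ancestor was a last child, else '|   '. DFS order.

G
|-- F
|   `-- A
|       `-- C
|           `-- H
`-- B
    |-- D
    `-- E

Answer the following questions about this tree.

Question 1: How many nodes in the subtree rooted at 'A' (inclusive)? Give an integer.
Answer: 3

Derivation:
Subtree rooted at A contains: A, C, H
Count = 3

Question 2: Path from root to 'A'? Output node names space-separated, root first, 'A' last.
Walk down from root: G -> F -> A

Answer: G F A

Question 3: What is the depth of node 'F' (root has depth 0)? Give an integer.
Path from root to F: G -> F
Depth = number of edges = 1

Answer: 1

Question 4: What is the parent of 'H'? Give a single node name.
Answer: C

Derivation:
Scan adjacency: H appears as child of C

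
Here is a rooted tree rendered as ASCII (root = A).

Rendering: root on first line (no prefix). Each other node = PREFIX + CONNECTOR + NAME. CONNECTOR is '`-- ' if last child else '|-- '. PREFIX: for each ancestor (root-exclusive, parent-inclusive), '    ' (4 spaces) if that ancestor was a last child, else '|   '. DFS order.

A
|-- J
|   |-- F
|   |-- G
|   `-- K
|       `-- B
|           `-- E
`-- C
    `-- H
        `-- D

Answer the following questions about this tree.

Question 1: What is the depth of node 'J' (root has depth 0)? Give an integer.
Answer: 1

Derivation:
Path from root to J: A -> J
Depth = number of edges = 1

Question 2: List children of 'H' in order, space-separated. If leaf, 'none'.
Node H's children (from adjacency): D

Answer: D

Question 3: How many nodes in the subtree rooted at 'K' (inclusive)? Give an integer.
Answer: 3

Derivation:
Subtree rooted at K contains: B, E, K
Count = 3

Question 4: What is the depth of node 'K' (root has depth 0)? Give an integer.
Answer: 2

Derivation:
Path from root to K: A -> J -> K
Depth = number of edges = 2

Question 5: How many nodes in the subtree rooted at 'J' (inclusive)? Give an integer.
Subtree rooted at J contains: B, E, F, G, J, K
Count = 6

Answer: 6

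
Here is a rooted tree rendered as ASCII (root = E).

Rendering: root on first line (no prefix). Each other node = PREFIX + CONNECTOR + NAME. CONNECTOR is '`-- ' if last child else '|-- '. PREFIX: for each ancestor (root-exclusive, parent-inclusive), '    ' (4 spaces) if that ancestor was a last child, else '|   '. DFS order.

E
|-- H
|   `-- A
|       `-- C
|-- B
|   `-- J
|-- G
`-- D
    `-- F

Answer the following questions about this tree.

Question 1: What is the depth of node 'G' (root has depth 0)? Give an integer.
Answer: 1

Derivation:
Path from root to G: E -> G
Depth = number of edges = 1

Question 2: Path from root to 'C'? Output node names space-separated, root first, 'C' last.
Answer: E H A C

Derivation:
Walk down from root: E -> H -> A -> C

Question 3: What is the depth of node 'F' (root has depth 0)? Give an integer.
Answer: 2

Derivation:
Path from root to F: E -> D -> F
Depth = number of edges = 2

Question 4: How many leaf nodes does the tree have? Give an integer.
Answer: 4

Derivation:
Leaves (nodes with no children): C, F, G, J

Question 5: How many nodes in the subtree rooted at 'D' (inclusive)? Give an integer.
Subtree rooted at D contains: D, F
Count = 2

Answer: 2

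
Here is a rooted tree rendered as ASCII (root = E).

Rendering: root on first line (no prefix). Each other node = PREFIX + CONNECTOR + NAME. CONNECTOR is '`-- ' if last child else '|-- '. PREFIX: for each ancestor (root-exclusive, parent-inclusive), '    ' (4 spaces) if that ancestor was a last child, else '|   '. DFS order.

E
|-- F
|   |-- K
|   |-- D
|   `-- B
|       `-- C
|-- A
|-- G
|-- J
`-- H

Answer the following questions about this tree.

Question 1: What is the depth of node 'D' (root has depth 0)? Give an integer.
Path from root to D: E -> F -> D
Depth = number of edges = 2

Answer: 2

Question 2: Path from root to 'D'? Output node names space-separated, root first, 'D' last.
Walk down from root: E -> F -> D

Answer: E F D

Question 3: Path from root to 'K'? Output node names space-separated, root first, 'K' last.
Walk down from root: E -> F -> K

Answer: E F K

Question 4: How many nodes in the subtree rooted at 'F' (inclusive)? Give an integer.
Answer: 5

Derivation:
Subtree rooted at F contains: B, C, D, F, K
Count = 5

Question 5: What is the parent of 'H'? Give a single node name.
Answer: E

Derivation:
Scan adjacency: H appears as child of E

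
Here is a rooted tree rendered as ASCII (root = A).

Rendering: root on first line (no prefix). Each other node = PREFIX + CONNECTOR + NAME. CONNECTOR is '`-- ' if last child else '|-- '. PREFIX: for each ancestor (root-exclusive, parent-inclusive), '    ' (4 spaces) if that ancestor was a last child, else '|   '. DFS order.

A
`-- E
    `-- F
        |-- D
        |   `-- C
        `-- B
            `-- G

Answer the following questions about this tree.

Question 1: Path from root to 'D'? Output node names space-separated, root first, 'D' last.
Walk down from root: A -> E -> F -> D

Answer: A E F D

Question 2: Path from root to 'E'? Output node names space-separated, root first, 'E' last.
Answer: A E

Derivation:
Walk down from root: A -> E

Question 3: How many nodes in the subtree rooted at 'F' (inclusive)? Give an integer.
Answer: 5

Derivation:
Subtree rooted at F contains: B, C, D, F, G
Count = 5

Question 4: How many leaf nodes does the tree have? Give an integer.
Answer: 2

Derivation:
Leaves (nodes with no children): C, G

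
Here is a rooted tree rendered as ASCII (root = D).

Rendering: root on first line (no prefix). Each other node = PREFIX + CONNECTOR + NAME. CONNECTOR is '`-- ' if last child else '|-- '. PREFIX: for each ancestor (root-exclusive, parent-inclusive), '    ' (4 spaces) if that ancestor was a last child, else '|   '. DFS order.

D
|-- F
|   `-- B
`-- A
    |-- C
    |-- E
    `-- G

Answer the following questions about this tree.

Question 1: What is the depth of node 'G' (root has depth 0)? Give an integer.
Path from root to G: D -> A -> G
Depth = number of edges = 2

Answer: 2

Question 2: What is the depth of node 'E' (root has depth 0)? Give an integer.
Path from root to E: D -> A -> E
Depth = number of edges = 2

Answer: 2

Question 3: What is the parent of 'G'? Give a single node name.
Answer: A

Derivation:
Scan adjacency: G appears as child of A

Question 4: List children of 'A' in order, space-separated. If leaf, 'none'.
Answer: C E G

Derivation:
Node A's children (from adjacency): C, E, G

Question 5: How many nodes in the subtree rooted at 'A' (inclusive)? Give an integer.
Answer: 4

Derivation:
Subtree rooted at A contains: A, C, E, G
Count = 4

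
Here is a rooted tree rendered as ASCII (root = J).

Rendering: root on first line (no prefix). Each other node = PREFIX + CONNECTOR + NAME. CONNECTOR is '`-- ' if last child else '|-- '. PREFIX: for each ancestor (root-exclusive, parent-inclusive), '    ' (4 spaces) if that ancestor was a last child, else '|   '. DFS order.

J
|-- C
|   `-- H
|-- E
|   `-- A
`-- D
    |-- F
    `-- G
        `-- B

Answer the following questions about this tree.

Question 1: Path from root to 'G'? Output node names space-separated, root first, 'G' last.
Walk down from root: J -> D -> G

Answer: J D G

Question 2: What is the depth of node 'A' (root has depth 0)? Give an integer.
Path from root to A: J -> E -> A
Depth = number of edges = 2

Answer: 2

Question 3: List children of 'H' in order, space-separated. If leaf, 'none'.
Answer: none

Derivation:
Node H's children (from adjacency): (leaf)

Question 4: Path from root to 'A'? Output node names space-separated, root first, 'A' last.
Walk down from root: J -> E -> A

Answer: J E A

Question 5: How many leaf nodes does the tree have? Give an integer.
Leaves (nodes with no children): A, B, F, H

Answer: 4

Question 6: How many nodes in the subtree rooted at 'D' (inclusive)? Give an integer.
Subtree rooted at D contains: B, D, F, G
Count = 4

Answer: 4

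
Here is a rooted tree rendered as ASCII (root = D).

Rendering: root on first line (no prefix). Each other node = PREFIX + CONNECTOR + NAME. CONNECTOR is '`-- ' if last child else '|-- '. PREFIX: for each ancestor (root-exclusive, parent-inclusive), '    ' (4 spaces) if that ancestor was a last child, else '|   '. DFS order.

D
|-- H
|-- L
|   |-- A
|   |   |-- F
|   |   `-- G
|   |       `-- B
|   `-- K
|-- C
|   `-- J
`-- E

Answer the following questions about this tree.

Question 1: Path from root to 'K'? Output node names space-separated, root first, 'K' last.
Walk down from root: D -> L -> K

Answer: D L K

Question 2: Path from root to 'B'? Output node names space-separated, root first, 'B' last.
Answer: D L A G B

Derivation:
Walk down from root: D -> L -> A -> G -> B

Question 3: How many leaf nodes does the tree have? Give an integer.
Leaves (nodes with no children): B, E, F, H, J, K

Answer: 6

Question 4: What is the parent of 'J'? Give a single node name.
Answer: C

Derivation:
Scan adjacency: J appears as child of C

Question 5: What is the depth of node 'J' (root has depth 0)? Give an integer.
Answer: 2

Derivation:
Path from root to J: D -> C -> J
Depth = number of edges = 2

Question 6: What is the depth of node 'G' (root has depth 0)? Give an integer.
Answer: 3

Derivation:
Path from root to G: D -> L -> A -> G
Depth = number of edges = 3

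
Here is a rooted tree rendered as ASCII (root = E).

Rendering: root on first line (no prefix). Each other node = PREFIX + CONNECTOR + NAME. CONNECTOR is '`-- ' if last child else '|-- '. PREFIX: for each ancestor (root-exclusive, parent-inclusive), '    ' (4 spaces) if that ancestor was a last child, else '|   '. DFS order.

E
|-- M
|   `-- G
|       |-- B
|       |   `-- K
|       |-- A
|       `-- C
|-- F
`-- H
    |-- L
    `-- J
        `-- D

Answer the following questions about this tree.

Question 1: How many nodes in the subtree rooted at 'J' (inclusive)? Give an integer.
Answer: 2

Derivation:
Subtree rooted at J contains: D, J
Count = 2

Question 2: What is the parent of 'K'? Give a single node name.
Scan adjacency: K appears as child of B

Answer: B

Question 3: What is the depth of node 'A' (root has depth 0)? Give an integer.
Answer: 3

Derivation:
Path from root to A: E -> M -> G -> A
Depth = number of edges = 3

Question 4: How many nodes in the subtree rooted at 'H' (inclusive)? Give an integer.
Answer: 4

Derivation:
Subtree rooted at H contains: D, H, J, L
Count = 4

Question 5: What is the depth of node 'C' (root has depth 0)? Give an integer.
Answer: 3

Derivation:
Path from root to C: E -> M -> G -> C
Depth = number of edges = 3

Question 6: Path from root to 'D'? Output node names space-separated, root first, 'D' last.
Answer: E H J D

Derivation:
Walk down from root: E -> H -> J -> D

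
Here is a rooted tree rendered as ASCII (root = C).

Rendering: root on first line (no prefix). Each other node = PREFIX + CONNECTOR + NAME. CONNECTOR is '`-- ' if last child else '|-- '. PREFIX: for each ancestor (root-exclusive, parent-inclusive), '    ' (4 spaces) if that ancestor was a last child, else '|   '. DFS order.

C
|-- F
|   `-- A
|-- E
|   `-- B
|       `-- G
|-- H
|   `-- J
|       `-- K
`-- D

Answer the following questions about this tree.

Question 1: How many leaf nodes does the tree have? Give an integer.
Leaves (nodes with no children): A, D, G, K

Answer: 4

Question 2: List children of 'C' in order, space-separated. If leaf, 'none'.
Answer: F E H D

Derivation:
Node C's children (from adjacency): F, E, H, D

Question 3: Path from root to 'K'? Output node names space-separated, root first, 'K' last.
Answer: C H J K

Derivation:
Walk down from root: C -> H -> J -> K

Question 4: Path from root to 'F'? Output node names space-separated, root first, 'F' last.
Answer: C F

Derivation:
Walk down from root: C -> F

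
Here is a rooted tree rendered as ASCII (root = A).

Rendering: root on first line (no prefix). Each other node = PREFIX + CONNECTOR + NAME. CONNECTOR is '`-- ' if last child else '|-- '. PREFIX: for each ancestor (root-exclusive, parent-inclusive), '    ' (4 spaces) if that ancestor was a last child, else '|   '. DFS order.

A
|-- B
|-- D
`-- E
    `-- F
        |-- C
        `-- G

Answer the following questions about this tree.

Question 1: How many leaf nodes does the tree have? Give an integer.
Leaves (nodes with no children): B, C, D, G

Answer: 4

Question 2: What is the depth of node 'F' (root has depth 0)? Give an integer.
Path from root to F: A -> E -> F
Depth = number of edges = 2

Answer: 2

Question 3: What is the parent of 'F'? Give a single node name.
Scan adjacency: F appears as child of E

Answer: E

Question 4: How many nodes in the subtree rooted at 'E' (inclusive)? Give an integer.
Subtree rooted at E contains: C, E, F, G
Count = 4

Answer: 4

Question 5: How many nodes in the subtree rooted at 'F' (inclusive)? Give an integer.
Subtree rooted at F contains: C, F, G
Count = 3

Answer: 3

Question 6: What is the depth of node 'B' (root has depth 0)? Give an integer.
Path from root to B: A -> B
Depth = number of edges = 1

Answer: 1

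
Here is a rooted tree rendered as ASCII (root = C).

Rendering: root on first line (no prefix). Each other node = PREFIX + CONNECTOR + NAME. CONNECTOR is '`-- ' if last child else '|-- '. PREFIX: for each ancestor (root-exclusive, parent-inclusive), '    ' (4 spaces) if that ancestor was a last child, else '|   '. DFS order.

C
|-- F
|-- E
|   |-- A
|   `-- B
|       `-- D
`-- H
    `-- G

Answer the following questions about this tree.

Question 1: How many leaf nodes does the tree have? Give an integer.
Answer: 4

Derivation:
Leaves (nodes with no children): A, D, F, G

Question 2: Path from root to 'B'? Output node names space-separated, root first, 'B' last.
Answer: C E B

Derivation:
Walk down from root: C -> E -> B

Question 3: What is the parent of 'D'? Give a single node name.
Scan adjacency: D appears as child of B

Answer: B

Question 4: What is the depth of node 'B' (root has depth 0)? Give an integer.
Answer: 2

Derivation:
Path from root to B: C -> E -> B
Depth = number of edges = 2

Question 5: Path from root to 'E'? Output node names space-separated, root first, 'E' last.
Answer: C E

Derivation:
Walk down from root: C -> E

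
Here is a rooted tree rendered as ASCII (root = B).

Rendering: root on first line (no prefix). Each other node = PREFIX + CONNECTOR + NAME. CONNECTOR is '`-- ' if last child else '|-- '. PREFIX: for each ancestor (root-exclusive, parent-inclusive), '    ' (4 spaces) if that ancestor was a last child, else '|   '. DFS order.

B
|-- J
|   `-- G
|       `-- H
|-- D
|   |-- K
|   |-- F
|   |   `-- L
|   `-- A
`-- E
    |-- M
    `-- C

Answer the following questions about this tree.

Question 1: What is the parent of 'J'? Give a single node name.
Answer: B

Derivation:
Scan adjacency: J appears as child of B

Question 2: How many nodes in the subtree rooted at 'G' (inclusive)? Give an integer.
Subtree rooted at G contains: G, H
Count = 2

Answer: 2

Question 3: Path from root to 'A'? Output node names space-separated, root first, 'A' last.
Walk down from root: B -> D -> A

Answer: B D A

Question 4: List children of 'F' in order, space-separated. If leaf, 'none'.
Node F's children (from adjacency): L

Answer: L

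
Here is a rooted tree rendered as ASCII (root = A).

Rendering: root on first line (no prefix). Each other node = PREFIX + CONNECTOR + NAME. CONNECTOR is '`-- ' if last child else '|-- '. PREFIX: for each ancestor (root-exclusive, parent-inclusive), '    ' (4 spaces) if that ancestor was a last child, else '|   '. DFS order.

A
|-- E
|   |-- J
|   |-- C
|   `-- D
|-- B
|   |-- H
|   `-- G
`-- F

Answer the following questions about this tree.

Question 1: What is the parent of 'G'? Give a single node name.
Scan adjacency: G appears as child of B

Answer: B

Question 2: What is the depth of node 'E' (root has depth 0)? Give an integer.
Path from root to E: A -> E
Depth = number of edges = 1

Answer: 1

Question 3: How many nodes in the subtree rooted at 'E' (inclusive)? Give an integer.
Answer: 4

Derivation:
Subtree rooted at E contains: C, D, E, J
Count = 4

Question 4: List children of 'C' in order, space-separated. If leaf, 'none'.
Node C's children (from adjacency): (leaf)

Answer: none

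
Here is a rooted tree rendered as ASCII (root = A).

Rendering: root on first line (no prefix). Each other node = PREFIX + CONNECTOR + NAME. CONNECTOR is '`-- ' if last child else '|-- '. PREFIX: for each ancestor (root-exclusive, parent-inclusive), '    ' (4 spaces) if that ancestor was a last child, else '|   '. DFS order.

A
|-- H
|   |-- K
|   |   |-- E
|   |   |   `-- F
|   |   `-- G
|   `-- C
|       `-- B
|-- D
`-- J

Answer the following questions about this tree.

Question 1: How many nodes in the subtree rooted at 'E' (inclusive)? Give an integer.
Answer: 2

Derivation:
Subtree rooted at E contains: E, F
Count = 2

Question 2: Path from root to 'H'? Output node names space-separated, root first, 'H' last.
Answer: A H

Derivation:
Walk down from root: A -> H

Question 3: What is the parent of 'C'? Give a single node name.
Answer: H

Derivation:
Scan adjacency: C appears as child of H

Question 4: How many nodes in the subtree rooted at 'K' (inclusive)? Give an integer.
Subtree rooted at K contains: E, F, G, K
Count = 4

Answer: 4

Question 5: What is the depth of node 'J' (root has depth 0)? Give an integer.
Path from root to J: A -> J
Depth = number of edges = 1

Answer: 1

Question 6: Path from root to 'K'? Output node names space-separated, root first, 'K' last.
Walk down from root: A -> H -> K

Answer: A H K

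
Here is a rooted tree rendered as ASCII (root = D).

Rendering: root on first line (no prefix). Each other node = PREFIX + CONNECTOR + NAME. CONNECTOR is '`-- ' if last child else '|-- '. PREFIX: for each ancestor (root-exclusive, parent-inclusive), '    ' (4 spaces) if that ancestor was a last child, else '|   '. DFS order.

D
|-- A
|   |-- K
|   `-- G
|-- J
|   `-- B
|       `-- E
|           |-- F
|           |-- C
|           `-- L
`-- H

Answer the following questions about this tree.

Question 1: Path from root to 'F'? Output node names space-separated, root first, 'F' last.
Walk down from root: D -> J -> B -> E -> F

Answer: D J B E F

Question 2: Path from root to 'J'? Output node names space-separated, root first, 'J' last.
Answer: D J

Derivation:
Walk down from root: D -> J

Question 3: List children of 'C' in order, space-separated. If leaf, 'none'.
Answer: none

Derivation:
Node C's children (from adjacency): (leaf)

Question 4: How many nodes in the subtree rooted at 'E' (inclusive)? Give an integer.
Subtree rooted at E contains: C, E, F, L
Count = 4

Answer: 4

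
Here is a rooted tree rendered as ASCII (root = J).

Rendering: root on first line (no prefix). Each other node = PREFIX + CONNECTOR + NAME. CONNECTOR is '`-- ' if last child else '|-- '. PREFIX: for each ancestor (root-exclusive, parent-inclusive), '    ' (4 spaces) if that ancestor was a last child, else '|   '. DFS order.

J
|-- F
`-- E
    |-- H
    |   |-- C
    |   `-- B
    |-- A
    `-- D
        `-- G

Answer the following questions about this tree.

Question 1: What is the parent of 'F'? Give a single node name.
Scan adjacency: F appears as child of J

Answer: J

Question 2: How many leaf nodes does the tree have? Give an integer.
Leaves (nodes with no children): A, B, C, F, G

Answer: 5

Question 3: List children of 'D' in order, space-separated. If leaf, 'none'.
Answer: G

Derivation:
Node D's children (from adjacency): G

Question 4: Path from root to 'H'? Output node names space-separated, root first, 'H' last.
Answer: J E H

Derivation:
Walk down from root: J -> E -> H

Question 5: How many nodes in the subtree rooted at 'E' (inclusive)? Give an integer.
Subtree rooted at E contains: A, B, C, D, E, G, H
Count = 7

Answer: 7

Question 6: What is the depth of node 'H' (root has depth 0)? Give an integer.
Path from root to H: J -> E -> H
Depth = number of edges = 2

Answer: 2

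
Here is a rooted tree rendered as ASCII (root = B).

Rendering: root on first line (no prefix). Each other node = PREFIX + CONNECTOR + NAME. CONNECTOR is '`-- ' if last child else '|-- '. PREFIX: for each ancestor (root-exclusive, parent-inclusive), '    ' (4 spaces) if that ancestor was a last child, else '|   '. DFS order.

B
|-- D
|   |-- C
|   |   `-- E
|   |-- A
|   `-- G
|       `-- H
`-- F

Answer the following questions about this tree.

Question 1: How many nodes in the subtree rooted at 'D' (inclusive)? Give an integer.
Subtree rooted at D contains: A, C, D, E, G, H
Count = 6

Answer: 6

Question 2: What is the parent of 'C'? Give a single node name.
Answer: D

Derivation:
Scan adjacency: C appears as child of D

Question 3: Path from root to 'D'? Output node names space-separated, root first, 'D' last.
Walk down from root: B -> D

Answer: B D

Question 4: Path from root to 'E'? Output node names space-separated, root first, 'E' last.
Walk down from root: B -> D -> C -> E

Answer: B D C E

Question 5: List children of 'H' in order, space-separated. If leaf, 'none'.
Node H's children (from adjacency): (leaf)

Answer: none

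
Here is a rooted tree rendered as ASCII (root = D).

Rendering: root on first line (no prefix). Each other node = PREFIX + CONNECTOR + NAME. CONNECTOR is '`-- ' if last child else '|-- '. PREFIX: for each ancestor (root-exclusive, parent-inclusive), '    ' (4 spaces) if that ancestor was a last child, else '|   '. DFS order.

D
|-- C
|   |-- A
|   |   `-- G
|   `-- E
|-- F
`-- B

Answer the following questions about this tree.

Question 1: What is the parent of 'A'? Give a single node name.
Scan adjacency: A appears as child of C

Answer: C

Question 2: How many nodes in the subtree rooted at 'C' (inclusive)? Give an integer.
Subtree rooted at C contains: A, C, E, G
Count = 4

Answer: 4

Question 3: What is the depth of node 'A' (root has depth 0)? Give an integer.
Path from root to A: D -> C -> A
Depth = number of edges = 2

Answer: 2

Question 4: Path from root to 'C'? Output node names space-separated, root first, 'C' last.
Walk down from root: D -> C

Answer: D C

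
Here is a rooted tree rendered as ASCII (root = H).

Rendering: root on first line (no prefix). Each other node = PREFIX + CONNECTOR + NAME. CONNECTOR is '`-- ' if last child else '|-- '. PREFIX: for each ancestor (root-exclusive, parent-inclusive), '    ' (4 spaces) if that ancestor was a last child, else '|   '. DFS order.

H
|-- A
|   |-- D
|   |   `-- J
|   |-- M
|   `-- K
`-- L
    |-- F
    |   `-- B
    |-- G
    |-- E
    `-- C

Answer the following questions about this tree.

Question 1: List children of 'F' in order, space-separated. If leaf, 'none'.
Answer: B

Derivation:
Node F's children (from adjacency): B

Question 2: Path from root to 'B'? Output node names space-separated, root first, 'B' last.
Walk down from root: H -> L -> F -> B

Answer: H L F B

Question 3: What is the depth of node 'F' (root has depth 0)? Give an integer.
Path from root to F: H -> L -> F
Depth = number of edges = 2

Answer: 2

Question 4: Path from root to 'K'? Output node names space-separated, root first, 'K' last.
Walk down from root: H -> A -> K

Answer: H A K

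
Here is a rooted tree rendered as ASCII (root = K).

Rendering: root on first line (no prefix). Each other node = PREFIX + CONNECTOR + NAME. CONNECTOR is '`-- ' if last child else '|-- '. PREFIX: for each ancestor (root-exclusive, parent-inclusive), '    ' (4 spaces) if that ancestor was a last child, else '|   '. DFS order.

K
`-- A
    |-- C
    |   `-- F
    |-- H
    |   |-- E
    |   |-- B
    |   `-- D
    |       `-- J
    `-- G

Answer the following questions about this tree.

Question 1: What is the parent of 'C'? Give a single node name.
Answer: A

Derivation:
Scan adjacency: C appears as child of A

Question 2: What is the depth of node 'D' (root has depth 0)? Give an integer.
Answer: 3

Derivation:
Path from root to D: K -> A -> H -> D
Depth = number of edges = 3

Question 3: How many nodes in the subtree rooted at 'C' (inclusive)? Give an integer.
Answer: 2

Derivation:
Subtree rooted at C contains: C, F
Count = 2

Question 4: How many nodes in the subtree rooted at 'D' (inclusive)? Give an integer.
Answer: 2

Derivation:
Subtree rooted at D contains: D, J
Count = 2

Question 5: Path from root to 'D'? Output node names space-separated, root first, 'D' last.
Walk down from root: K -> A -> H -> D

Answer: K A H D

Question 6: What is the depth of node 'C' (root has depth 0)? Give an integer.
Path from root to C: K -> A -> C
Depth = number of edges = 2

Answer: 2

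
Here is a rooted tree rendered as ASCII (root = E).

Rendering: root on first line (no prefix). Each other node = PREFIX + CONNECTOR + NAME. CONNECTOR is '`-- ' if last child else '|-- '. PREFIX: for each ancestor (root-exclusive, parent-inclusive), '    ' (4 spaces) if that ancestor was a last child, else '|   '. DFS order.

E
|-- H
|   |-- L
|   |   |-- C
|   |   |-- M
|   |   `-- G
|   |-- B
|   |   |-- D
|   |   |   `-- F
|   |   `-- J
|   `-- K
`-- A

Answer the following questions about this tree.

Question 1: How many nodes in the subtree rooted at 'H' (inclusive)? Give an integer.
Answer: 10

Derivation:
Subtree rooted at H contains: B, C, D, F, G, H, J, K, L, M
Count = 10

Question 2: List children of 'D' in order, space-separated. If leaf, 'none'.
Answer: F

Derivation:
Node D's children (from adjacency): F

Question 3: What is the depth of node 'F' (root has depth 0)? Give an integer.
Path from root to F: E -> H -> B -> D -> F
Depth = number of edges = 4

Answer: 4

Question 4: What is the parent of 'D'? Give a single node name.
Answer: B

Derivation:
Scan adjacency: D appears as child of B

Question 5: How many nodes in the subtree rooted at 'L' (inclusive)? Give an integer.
Answer: 4

Derivation:
Subtree rooted at L contains: C, G, L, M
Count = 4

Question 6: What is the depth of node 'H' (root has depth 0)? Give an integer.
Path from root to H: E -> H
Depth = number of edges = 1

Answer: 1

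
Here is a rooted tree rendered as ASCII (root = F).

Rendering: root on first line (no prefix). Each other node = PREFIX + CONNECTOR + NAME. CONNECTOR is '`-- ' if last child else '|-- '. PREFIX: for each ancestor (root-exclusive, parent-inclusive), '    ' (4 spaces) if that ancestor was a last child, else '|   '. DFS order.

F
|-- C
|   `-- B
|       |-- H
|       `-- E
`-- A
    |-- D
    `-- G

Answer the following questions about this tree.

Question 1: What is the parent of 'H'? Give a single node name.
Scan adjacency: H appears as child of B

Answer: B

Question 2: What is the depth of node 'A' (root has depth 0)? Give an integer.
Answer: 1

Derivation:
Path from root to A: F -> A
Depth = number of edges = 1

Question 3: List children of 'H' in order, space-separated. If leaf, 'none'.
Node H's children (from adjacency): (leaf)

Answer: none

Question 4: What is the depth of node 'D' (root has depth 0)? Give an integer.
Answer: 2

Derivation:
Path from root to D: F -> A -> D
Depth = number of edges = 2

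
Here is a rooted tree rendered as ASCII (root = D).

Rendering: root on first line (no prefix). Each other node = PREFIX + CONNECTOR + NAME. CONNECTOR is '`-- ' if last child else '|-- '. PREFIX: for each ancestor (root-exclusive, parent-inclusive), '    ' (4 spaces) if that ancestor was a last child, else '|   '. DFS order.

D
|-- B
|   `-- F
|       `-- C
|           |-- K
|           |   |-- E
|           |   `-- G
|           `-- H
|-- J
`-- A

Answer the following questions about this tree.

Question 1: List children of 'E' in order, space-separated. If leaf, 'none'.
Answer: none

Derivation:
Node E's children (from adjacency): (leaf)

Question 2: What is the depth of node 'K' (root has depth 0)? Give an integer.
Path from root to K: D -> B -> F -> C -> K
Depth = number of edges = 4

Answer: 4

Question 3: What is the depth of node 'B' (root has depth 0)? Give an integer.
Path from root to B: D -> B
Depth = number of edges = 1

Answer: 1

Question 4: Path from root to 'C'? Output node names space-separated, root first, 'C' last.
Walk down from root: D -> B -> F -> C

Answer: D B F C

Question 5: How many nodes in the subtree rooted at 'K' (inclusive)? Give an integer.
Answer: 3

Derivation:
Subtree rooted at K contains: E, G, K
Count = 3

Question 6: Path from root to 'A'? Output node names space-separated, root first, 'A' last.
Walk down from root: D -> A

Answer: D A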